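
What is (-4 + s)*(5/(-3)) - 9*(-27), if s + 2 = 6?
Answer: 243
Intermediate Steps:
s = 4 (s = -2 + 6 = 4)
(-4 + s)*(5/(-3)) - 9*(-27) = (-4 + 4)*(5/(-3)) - 9*(-27) = 0*(5*(-⅓)) + 243 = 0*(-5/3) + 243 = 0 + 243 = 243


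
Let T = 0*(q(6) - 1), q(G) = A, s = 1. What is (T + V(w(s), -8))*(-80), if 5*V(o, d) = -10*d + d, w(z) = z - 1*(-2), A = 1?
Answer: -1152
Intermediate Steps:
w(z) = 2 + z (w(z) = z + 2 = 2 + z)
q(G) = 1
T = 0 (T = 0*(1 - 1) = 0*0 = 0)
V(o, d) = -9*d/5 (V(o, d) = (-10*d + d)/5 = (-9*d)/5 = -9*d/5)
(T + V(w(s), -8))*(-80) = (0 - 9/5*(-8))*(-80) = (0 + 72/5)*(-80) = (72/5)*(-80) = -1152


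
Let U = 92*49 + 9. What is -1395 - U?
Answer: -5912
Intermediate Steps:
U = 4517 (U = 4508 + 9 = 4517)
-1395 - U = -1395 - 1*4517 = -1395 - 4517 = -5912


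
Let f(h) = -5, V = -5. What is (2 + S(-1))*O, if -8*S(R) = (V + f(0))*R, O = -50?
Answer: -75/2 ≈ -37.500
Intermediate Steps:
S(R) = 5*R/4 (S(R) = -(-5 - 5)*R/8 = -(-5)*R/4 = 5*R/4)
(2 + S(-1))*O = (2 + (5/4)*(-1))*(-50) = (2 - 5/4)*(-50) = (¾)*(-50) = -75/2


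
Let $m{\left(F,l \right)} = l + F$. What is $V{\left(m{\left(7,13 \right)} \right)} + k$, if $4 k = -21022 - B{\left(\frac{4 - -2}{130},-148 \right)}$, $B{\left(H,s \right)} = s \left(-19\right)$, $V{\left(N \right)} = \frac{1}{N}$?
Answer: $- \frac{119169}{20} \approx -5958.5$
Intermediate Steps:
$m{\left(F,l \right)} = F + l$
$B{\left(H,s \right)} = - 19 s$
$k = - \frac{11917}{2}$ ($k = \frac{-21022 - \left(-19\right) \left(-148\right)}{4} = \frac{-21022 - 2812}{4} = \frac{1}{4} \left(-23834\right) = - \frac{11917}{2} \approx -5958.5$)
$V{\left(m{\left(7,13 \right)} \right)} + k = \frac{1}{7 + 13} - \frac{11917}{2} = \frac{1}{20} - \frac{11917}{2} = - \frac{119169}{20}$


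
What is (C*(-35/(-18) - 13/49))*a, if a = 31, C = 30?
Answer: 229555/147 ≈ 1561.6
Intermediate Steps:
(C*(-35/(-18) - 13/49))*a = (30*(-35/(-18) - 13/49))*31 = (30*(-35*(-1/18) - 13*1/49))*31 = (30*(35/18 - 13/49))*31 = (30*(1481/882))*31 = (7405/147)*31 = 229555/147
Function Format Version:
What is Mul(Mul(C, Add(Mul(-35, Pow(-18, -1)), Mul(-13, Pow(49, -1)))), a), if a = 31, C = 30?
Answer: Rational(229555, 147) ≈ 1561.6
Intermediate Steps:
Mul(Mul(C, Add(Mul(-35, Pow(-18, -1)), Mul(-13, Pow(49, -1)))), a) = Mul(Mul(30, Add(Mul(-35, Pow(-18, -1)), Mul(-13, Pow(49, -1)))), 31) = Mul(Mul(30, Add(Mul(-35, Rational(-1, 18)), Mul(-13, Rational(1, 49)))), 31) = Mul(Mul(30, Add(Rational(35, 18), Rational(-13, 49))), 31) = Mul(Mul(30, Rational(1481, 882)), 31) = Mul(Rational(7405, 147), 31) = Rational(229555, 147)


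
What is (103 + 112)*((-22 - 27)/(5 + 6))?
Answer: -10535/11 ≈ -957.73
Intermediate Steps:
(103 + 112)*((-22 - 27)/(5 + 6)) = 215*(-49/11) = -10535/11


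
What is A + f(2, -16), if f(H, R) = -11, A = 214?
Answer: 203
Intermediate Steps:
A + f(2, -16) = 214 - 11 = 203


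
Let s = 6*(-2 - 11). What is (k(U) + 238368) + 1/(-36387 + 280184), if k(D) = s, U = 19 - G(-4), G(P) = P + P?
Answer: 58094387131/243797 ≈ 2.3829e+5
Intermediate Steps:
G(P) = 2*P
U = 27 (U = 19 - 2*(-4) = 19 - 1*(-8) = 19 + 8 = 27)
s = -78 (s = 6*(-13) = -78)
k(D) = -78
(k(U) + 238368) + 1/(-36387 + 280184) = (-78 + 238368) + 1/(-36387 + 280184) = 238290 + 1/243797 = 58094387131/243797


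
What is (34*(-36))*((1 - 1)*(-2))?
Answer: 0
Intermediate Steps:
(34*(-36))*((1 - 1)*(-2)) = -0*(-2) = -1224*0 = 0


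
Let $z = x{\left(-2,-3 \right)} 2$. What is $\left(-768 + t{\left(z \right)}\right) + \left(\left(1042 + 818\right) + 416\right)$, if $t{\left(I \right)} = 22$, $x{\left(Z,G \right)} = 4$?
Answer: $1530$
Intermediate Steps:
$z = 8$ ($z = 4 \cdot 2 = 8$)
$\left(-768 + t{\left(z \right)}\right) + \left(\left(1042 + 818\right) + 416\right) = \left(-768 + 22\right) + \left(\left(1042 + 818\right) + 416\right) = -746 + \left(1860 + 416\right) = -746 + 2276 = 1530$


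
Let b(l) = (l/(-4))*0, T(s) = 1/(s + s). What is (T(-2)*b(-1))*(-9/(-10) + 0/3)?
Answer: 0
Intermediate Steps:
T(s) = 1/(2*s)
b(l) = 0 (b(l) = (l*(-1/4))*0 = -l/4*0 = 0)
(T(-2)*b(-1))*(-9/(-10) + 0/3) = (((1/2)/(-2))*0)*(-9/(-10) + 0/3) = (((1/2)*(-1/2))*0)*(-9*(-1/10) + 0*(1/3)) = (-1/4*0)*(9/10 + 0) = 0*(9/10) = 0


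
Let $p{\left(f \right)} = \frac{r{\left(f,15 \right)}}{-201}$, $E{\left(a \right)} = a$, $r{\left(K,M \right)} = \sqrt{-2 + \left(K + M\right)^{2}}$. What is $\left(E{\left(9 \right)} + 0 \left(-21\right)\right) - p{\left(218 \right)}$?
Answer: $9 + \frac{\sqrt{54287}}{201} \approx 10.159$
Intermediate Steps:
$p{\left(f \right)} = - \frac{\sqrt{-2 + \left(15 + f\right)^{2}}}{201}$ ($p{\left(f \right)} = \frac{\sqrt{-2 + \left(f + 15\right)^{2}}}{-201} = \sqrt{-2 + \left(15 + f\right)^{2}} \left(- \frac{1}{201}\right) = - \frac{\sqrt{-2 + \left(15 + f\right)^{2}}}{201}$)
$\left(E{\left(9 \right)} + 0 \left(-21\right)\right) - p{\left(218 \right)} = \left(9 + 0 \left(-21\right)\right) - - \frac{\sqrt{-2 + \left(15 + 218\right)^{2}}}{201} = \left(9 + 0\right) - - \frac{\sqrt{-2 + 233^{2}}}{201} = 9 - - \frac{\sqrt{-2 + 54289}}{201} = 9 - - \frac{\sqrt{54287}}{201} = 9 + \frac{\sqrt{54287}}{201}$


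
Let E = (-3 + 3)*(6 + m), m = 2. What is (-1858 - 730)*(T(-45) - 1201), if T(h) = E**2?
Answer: 3108188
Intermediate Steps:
E = 0 (E = (-3 + 3)*(6 + 2) = 0*8 = 0)
T(h) = 0 (T(h) = 0**2 = 0)
(-1858 - 730)*(T(-45) - 1201) = (-1858 - 730)*(0 - 1201) = -2588*(-1201) = 3108188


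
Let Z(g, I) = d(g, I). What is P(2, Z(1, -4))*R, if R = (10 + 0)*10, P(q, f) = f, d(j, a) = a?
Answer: -400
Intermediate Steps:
Z(g, I) = I
R = 100 (R = 10*10 = 100)
P(2, Z(1, -4))*R = -4*100 = -400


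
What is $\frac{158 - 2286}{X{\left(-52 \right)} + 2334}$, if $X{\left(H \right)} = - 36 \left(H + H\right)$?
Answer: $- \frac{1064}{3039} \approx -0.35012$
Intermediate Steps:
$X{\left(H \right)} = - 72 H$ ($X{\left(H \right)} = - 36 \cdot 2 H = - 72 H$)
$\frac{158 - 2286}{X{\left(-52 \right)} + 2334} = \frac{158 - 2286}{\left(-72\right) \left(-52\right) + 2334} = - \frac{2128}{3744 + 2334} = - \frac{2128}{6078} = \left(-2128\right) \frac{1}{6078} = - \frac{1064}{3039}$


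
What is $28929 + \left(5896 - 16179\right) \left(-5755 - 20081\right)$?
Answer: $265700517$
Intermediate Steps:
$28929 + \left(5896 - 16179\right) \left(-5755 - 20081\right) = 28929 - -265671588 = 28929 + 265671588 = 265700517$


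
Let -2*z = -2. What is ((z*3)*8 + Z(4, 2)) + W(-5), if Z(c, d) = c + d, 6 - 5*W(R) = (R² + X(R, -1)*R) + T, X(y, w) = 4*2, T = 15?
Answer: 156/5 ≈ 31.200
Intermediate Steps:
z = 1 (z = -½*(-2) = 1)
X(y, w) = 8
W(R) = -9/5 - 8*R/5 - R²/5 (W(R) = 6/5 - ((R² + 8*R) + 15)/5 = 6/5 - (15 + R² + 8*R)/5 = 6/5 + (-3 - 8*R/5 - R²/5) = -9/5 - 8*R/5 - R²/5)
((z*3)*8 + Z(4, 2)) + W(-5) = ((1*3)*8 + (4 + 2)) + (-9/5 - 8/5*(-5) - ⅕*(-5)²) = (3*8 + 6) + (-9/5 + 8 - ⅕*25) = (24 + 6) + (-9/5 + 8 - 5) = 30 + 6/5 = 156/5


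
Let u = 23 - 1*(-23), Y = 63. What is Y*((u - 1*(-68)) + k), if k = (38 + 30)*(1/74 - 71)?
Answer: -10986192/37 ≈ -2.9692e+5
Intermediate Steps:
u = 46 (u = 23 + 23 = 46)
k = -178602/37 (k = 68*(1/74 - 71) = 68*(-5253/74) = -178602/37 ≈ -4827.1)
Y*((u - 1*(-68)) + k) = 63*((46 - 1*(-68)) - 178602/37) = 63*((46 + 68) - 178602/37) = 63*(114 - 178602/37) = 63*(-174384/37) = -10986192/37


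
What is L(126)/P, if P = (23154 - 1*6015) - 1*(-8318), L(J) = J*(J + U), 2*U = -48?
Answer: 12852/25457 ≈ 0.50485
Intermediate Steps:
U = -24 (U = (1/2)*(-48) = -24)
L(J) = J*(-24 + J) (L(J) = J*(J - 24) = J*(-24 + J))
P = 25457 (P = (23154 - 6015) + 8318 = 17139 + 8318 = 25457)
L(126)/P = (126*(-24 + 126))/25457 = (126*102)*(1/25457) = 12852*(1/25457) = 12852/25457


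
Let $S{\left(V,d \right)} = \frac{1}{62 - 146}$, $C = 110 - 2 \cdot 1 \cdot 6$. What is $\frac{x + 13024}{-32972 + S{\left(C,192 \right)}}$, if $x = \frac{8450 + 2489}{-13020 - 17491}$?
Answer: $- \frac{33378603300}{84504760639} \approx -0.39499$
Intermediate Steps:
$x = - \frac{10939}{30511}$ ($x = \frac{10939}{-30511} = 10939 \left(- \frac{1}{30511}\right) = - \frac{10939}{30511} \approx -0.35853$)
$C = 98$ ($C = 110 - 2 \cdot 6 = 110 - 12 = 98$)
$S{\left(V,d \right)} = - \frac{1}{84}$ ($S{\left(V,d \right)} = \frac{1}{-84} = - \frac{1}{84}$)
$\frac{x + 13024}{-32972 + S{\left(C,192 \right)}} = \frac{- \frac{10939}{30511} + 13024}{-32972 - \frac{1}{84}} = \frac{397364325}{30511 \left(- \frac{2769649}{84}\right)} = \frac{397364325}{30511} \left(- \frac{84}{2769649}\right) = - \frac{33378603300}{84504760639}$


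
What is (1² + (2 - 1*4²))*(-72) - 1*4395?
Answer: -3459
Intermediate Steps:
(1² + (2 - 1*4²))*(-72) - 1*4395 = (1 + (2 - 1*16))*(-72) - 4395 = (1 + (2 - 16))*(-72) - 4395 = (1 - 14)*(-72) - 4395 = -13*(-72) - 4395 = 936 - 4395 = -3459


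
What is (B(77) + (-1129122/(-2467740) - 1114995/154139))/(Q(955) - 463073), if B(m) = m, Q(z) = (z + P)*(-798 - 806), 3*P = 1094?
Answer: -13355698557939/490649168132426050 ≈ -2.7220e-5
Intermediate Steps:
P = 1094/3 (P = (⅓)*1094 = 1094/3 ≈ 364.67)
Q(z) = -1754776/3 - 1604*z (Q(z) = (z + 1094/3)*(-798 - 806) = (1094/3 + z)*(-1604) = -1754776/3 - 1604*z)
(B(77) + (-1129122/(-2467740) - 1114995/154139))/(Q(955) - 463073) = (77 + (-1129122/(-2467740) - 1114995/154139))/((-1754776/3 - 1604*955) - 463073) = (77 + (-1129122*(-1/2467740) - 1114995*1/154139))/((-1754776/3 - 1531820) - 463073) = (77 + (188187/411290 - 1114995/154139))/(-6350236/3 - 463073) = (77 - 429579337557/63395829310)/(-7739455/3) = (4451899519313/63395829310)*(-3/7739455) = -13355698557939/490649168132426050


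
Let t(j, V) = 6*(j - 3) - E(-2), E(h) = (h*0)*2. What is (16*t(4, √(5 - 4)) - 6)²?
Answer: 8100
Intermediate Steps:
E(h) = 0 (E(h) = 0*2 = 0)
t(j, V) = -18 + 6*j (t(j, V) = 6*(j - 3) - 1*0 = 6*(-3 + j) + 0 = (-18 + 6*j) + 0 = -18 + 6*j)
(16*t(4, √(5 - 4)) - 6)² = (16*(-18 + 6*4) - 6)² = (16*(-18 + 24) - 6)² = (16*6 - 6)² = (96 - 6)² = 90² = 8100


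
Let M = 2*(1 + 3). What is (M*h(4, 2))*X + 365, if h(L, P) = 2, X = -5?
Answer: 285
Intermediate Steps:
M = 8 (M = 2*4 = 8)
(M*h(4, 2))*X + 365 = (8*2)*(-5) + 365 = 16*(-5) + 365 = -80 + 365 = 285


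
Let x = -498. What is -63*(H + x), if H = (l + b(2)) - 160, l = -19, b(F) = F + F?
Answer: 42399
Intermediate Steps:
b(F) = 2*F
H = -175 (H = (-19 + 2*2) - 160 = (-19 + 4) - 160 = -15 - 160 = -175)
-63*(H + x) = -63*(-175 - 498) = -63*(-673) = 42399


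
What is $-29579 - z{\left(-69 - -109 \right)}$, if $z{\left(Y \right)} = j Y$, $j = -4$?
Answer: $-29419$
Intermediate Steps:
$z{\left(Y \right)} = - 4 Y$
$-29579 - z{\left(-69 - -109 \right)} = -29579 - - 4 \left(-69 - -109\right) = -29579 - - 4 \left(-69 + 109\right) = -29579 - \left(-4\right) 40 = -29579 - -160 = -29579 + 160 = -29419$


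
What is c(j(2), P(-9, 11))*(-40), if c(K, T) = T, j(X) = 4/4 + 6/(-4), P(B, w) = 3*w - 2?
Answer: -1240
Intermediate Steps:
P(B, w) = -2 + 3*w
j(X) = -½ (j(X) = 4*(¼) + 6*(-¼) = 1 - 3/2 = -½)
c(j(2), P(-9, 11))*(-40) = (-2 + 3*11)*(-40) = (-2 + 33)*(-40) = 31*(-40) = -1240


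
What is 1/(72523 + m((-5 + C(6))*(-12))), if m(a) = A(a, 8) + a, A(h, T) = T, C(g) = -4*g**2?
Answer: 1/74319 ≈ 1.3456e-5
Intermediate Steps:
m(a) = 8 + a
1/(72523 + m((-5 + C(6))*(-12))) = 1/(72523 + (8 + (-5 - 4*6**2)*(-12))) = 1/(72523 + (8 + (-5 - 4*36)*(-12))) = 1/(72523 + (8 + (-5 - 144)*(-12))) = 1/(72523 + (8 - 149*(-12))) = 1/(72523 + (8 + 1788)) = 1/(72523 + 1796) = 1/74319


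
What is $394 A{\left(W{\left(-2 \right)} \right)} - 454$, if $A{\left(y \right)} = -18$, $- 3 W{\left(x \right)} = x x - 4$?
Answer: $-7546$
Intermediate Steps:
$W{\left(x \right)} = \frac{4}{3} - \frac{x^{2}}{3}$ ($W{\left(x \right)} = - \frac{x x - 4}{3} = - \frac{x^{2} - 4}{3} = - \frac{-4 + x^{2}}{3} = \frac{4}{3} - \frac{x^{2}}{3}$)
$394 A{\left(W{\left(-2 \right)} \right)} - 454 = 394 \left(-18\right) - 454 = -7092 - 454 = -7546$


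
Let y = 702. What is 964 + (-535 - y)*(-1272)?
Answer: 1574428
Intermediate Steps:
964 + (-535 - y)*(-1272) = 964 + (-535 - 1*702)*(-1272) = 964 + (-535 - 702)*(-1272) = 964 - 1237*(-1272) = 964 + 1573464 = 1574428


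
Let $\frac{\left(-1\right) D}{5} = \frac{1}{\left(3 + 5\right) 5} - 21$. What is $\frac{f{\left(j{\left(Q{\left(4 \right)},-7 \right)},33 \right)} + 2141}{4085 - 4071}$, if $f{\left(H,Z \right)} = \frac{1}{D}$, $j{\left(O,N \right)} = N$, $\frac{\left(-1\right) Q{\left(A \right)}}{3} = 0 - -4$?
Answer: $\frac{1796307}{11746} \approx 152.93$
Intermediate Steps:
$Q{\left(A \right)} = -12$ ($Q{\left(A \right)} = - 3 \left(0 - -4\right) = - 3 \left(0 + 4\right) = \left(-3\right) 4 = -12$)
$D = \frac{839}{8}$ ($D = - 5 \left(\frac{1}{\left(3 + 5\right) 5} - 21\right) = - 5 \left(\frac{1}{8 \cdot 5} - 21\right) = - 5 \left(\frac{1}{40} - 21\right) = \left(-5\right) \left(- \frac{839}{40}\right) = \frac{839}{8} \approx 104.88$)
$f{\left(H,Z \right)} = \frac{8}{839}$ ($f{\left(H,Z \right)} = \frac{1}{\frac{839}{8}} = \frac{8}{839}$)
$\frac{f{\left(j{\left(Q{\left(4 \right)},-7 \right)},33 \right)} + 2141}{4085 - 4071} = \frac{\frac{8}{839} + 2141}{4085 - 4071} = \frac{1796307}{839 \cdot 14} = \frac{1796307}{839} \cdot \frac{1}{14} = \frac{1796307}{11746}$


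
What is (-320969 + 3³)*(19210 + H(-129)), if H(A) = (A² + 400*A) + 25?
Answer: 5046492008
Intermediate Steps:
H(A) = 25 + A² + 400*A
(-320969 + 3³)*(19210 + H(-129)) = (-320969 + 3³)*(19210 + (25 + (-129)² + 400*(-129))) = (-320969 + 27)*(19210 + (25 + 16641 - 51600)) = -320942*(19210 - 34934) = -320942*(-15724) = 5046492008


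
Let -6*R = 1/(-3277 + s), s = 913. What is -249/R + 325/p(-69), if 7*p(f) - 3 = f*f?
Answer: -16825569149/4764 ≈ -3.5318e+6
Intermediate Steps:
p(f) = 3/7 + f²/7 (p(f) = 3/7 + (f*f)/7 = 3/7 + f²/7)
R = 1/14184 (R = -1/(6*(-3277 + 913)) = -⅙/(-2364) = -⅙*(-1/2364) = 1/14184 ≈ 7.0502e-5)
-249/R + 325/p(-69) = -249/1/14184 + 325/(3/7 + (⅐)*(-69)²) = -249*14184 + 325/(3/7 + (⅐)*4761) = -3531816 + 325/(3/7 + 4761/7) = -3531816 + 325/(4764/7) = -3531816 + 325*(7/4764) = -3531816 + 2275/4764 = -16825569149/4764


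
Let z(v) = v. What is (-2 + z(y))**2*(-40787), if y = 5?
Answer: -367083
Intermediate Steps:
(-2 + z(y))**2*(-40787) = (-2 + 5)**2*(-40787) = 3**2*(-40787) = 9*(-40787) = -367083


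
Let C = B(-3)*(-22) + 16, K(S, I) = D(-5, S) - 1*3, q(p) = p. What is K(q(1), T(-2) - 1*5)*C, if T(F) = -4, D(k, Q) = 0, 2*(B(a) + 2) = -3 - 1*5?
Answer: -444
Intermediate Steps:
B(a) = -6 (B(a) = -2 + (-3 - 1*5)/2 = -2 + (-3 - 5)/2 = -2 + (½)*(-8) = -2 - 4 = -6)
K(S, I) = -3 (K(S, I) = 0 - 1*3 = 0 - 3 = -3)
C = 148 (C = -6*(-22) + 16 = 132 + 16 = 148)
K(q(1), T(-2) - 1*5)*C = -3*148 = -444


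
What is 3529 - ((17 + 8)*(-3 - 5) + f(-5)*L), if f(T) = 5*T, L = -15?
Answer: 3354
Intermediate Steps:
3529 - ((17 + 8)*(-3 - 5) + f(-5)*L) = 3529 - ((17 + 8)*(-3 - 5) + (5*(-5))*(-15)) = 3529 - (25*(-8) - 25*(-15)) = 3529 - (-200 + 375) = 3529 - 1*175 = 3529 - 175 = 3354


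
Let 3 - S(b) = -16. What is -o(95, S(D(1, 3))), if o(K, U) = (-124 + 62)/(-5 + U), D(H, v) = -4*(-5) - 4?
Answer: 31/7 ≈ 4.4286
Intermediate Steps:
D(H, v) = 16 (D(H, v) = 20 - 4 = 16)
S(b) = 19 (S(b) = 3 - 1*(-16) = 3 + 16 = 19)
o(K, U) = -62/(-5 + U)
-o(95, S(D(1, 3))) = -(-62)/(-5 + 19) = -(-62)/14 = -1*(-31/7) = 31/7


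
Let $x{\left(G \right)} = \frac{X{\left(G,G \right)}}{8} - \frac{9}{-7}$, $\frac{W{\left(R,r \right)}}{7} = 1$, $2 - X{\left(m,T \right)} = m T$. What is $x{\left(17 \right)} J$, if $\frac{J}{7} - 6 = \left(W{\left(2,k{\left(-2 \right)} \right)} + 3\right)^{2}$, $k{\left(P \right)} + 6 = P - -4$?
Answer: $- \frac{102661}{4} \approx -25665.0$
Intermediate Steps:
$X{\left(m,T \right)} = 2 - T m$ ($X{\left(m,T \right)} = 2 - m T = 2 - T m$)
$k{\left(P \right)} = -2 + P$ ($k{\left(P \right)} = -6 + \left(P - -4\right) = -6 + \left(P + 4\right) = -6 + \left(4 + P\right) = -2 + P$)
$W{\left(R,r \right)} = 7$ ($W{\left(R,r \right)} = 7 \cdot 1 = 7$)
$x{\left(G \right)} = \frac{43}{28} - \frac{G^{2}}{8}$ ($x{\left(G \right)} = \frac{2 - G G}{8} - \frac{9}{-7} = \left(2 - G^{2}\right) \frac{1}{8} - - \frac{9}{7} = \left(\frac{1}{4} - \frac{G^{2}}{8}\right) + \frac{9}{7} = \frac{43}{28} - \frac{G^{2}}{8}$)
$J = 742$ ($J = 42 + 7 \left(7 + 3\right)^{2} = 42 + 7 \cdot 10^{2} = 42 + 7 \cdot 100 = 42 + 700 = 742$)
$x{\left(17 \right)} J = \left(\frac{43}{28} - \frac{17^{2}}{8}\right) 742 = \left(\frac{43}{28} - \frac{289}{8}\right) 742 = \left(- \frac{1937}{56}\right) 742 = - \frac{102661}{4}$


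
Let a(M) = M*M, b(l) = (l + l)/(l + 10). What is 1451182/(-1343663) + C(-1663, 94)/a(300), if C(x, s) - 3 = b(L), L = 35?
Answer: -1175402329817/1088367030000 ≈ -1.0800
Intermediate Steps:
b(l) = 2*l/(10 + l) (b(l) = (2*l)/(10 + l) = 2*l/(10 + l))
C(x, s) = 41/9 (C(x, s) = 3 + 2*35/(10 + 35) = 3 + 2*35/45 = 3 + 2*35*(1/45) = 3 + 14/9 = 41/9)
a(M) = M**2
1451182/(-1343663) + C(-1663, 94)/a(300) = 1451182/(-1343663) + 41/(9*(300**2)) = 1451182*(-1/1343663) + (41/9)/90000 = -1451182/1343663 + (41/9)*(1/90000) = -1451182/1343663 + 41/810000 = -1175402329817/1088367030000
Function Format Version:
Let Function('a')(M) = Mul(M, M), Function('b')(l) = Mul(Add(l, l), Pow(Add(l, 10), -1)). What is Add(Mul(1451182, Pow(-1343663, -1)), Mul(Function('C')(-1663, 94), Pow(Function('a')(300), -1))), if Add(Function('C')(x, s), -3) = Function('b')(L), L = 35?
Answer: Rational(-1175402329817, 1088367030000) ≈ -1.0800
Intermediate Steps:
Function('b')(l) = Mul(2, l, Pow(Add(10, l), -1)) (Function('b')(l) = Mul(Mul(2, l), Pow(Add(10, l), -1)) = Mul(2, l, Pow(Add(10, l), -1)))
Function('C')(x, s) = Rational(41, 9) (Function('C')(x, s) = Add(3, Mul(2, 35, Pow(Add(10, 35), -1))) = Add(3, Mul(2, 35, Pow(45, -1))) = Add(3, Mul(2, 35, Rational(1, 45))) = Add(3, Rational(14, 9)) = Rational(41, 9))
Function('a')(M) = Pow(M, 2)
Add(Mul(1451182, Pow(-1343663, -1)), Mul(Function('C')(-1663, 94), Pow(Function('a')(300), -1))) = Add(Mul(1451182, Pow(-1343663, -1)), Mul(Rational(41, 9), Pow(Pow(300, 2), -1))) = Add(Mul(1451182, Rational(-1, 1343663)), Mul(Rational(41, 9), Pow(90000, -1))) = Add(Rational(-1451182, 1343663), Mul(Rational(41, 9), Rational(1, 90000))) = Add(Rational(-1451182, 1343663), Rational(41, 810000)) = Rational(-1175402329817, 1088367030000)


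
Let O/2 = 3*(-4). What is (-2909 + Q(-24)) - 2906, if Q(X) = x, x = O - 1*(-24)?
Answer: -5815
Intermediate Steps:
O = -24 (O = 2*(3*(-4)) = 2*(-12) = -24)
x = 0 (x = -24 - 1*(-24) = -24 + 24 = 0)
Q(X) = 0
(-2909 + Q(-24)) - 2906 = (-2909 + 0) - 2906 = -2909 - 2906 = -5815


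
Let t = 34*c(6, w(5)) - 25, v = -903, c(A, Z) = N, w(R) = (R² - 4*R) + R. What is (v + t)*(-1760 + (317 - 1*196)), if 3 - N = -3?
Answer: 1186636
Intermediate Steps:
N = 6 (N = 3 - 1*(-3) = 3 + 3 = 6)
w(R) = R² - 3*R
c(A, Z) = 6
t = 179 (t = 34*6 - 25 = 204 - 25 = 179)
(v + t)*(-1760 + (317 - 1*196)) = (-903 + 179)*(-1760 + (317 - 1*196)) = -724*(-1760 + (317 - 196)) = -724*(-1760 + 121) = -724*(-1639) = 1186636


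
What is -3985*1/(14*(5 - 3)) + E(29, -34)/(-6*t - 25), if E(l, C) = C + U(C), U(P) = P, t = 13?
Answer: -408551/2884 ≈ -141.66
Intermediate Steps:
E(l, C) = 2*C (E(l, C) = C + C = 2*C)
-3985*1/(14*(5 - 3)) + E(29, -34)/(-6*t - 25) = -3985*1/(14*(5 - 3)) + (2*(-34))/(-6*13 - 25) = -3985/(2*14) - 68/(-78 - 25) = -3985/28 - 68/(-103) = -3985*1/28 - 68*(-1/103) = -3985/28 + 68/103 = -408551/2884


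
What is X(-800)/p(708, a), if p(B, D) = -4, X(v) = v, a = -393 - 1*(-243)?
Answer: 200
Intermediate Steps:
a = -150 (a = -393 + 243 = -150)
X(-800)/p(708, a) = -800/(-4) = -800*(-¼) = 200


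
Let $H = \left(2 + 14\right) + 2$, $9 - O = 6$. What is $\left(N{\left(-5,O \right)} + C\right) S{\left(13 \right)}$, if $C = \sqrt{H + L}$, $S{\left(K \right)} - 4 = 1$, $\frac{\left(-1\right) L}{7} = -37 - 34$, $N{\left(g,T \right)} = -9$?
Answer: $-45 + 5 \sqrt{515} \approx 68.468$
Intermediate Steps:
$O = 3$ ($O = 9 - 6 = 3$)
$L = 497$ ($L = - 7 \left(-37 - 34\right) = \left(-7\right) \left(-71\right) = 497$)
$S{\left(K \right)} = 5$ ($S{\left(K \right)} = 4 + 1 = 5$)
$H = 18$ ($H = 16 + 2 = 18$)
$C = \sqrt{515}$ ($C = \sqrt{18 + 497} = \sqrt{515} \approx 22.694$)
$\left(N{\left(-5,O \right)} + C\right) S{\left(13 \right)} = \left(-9 + \sqrt{515}\right) 5 = -45 + 5 \sqrt{515}$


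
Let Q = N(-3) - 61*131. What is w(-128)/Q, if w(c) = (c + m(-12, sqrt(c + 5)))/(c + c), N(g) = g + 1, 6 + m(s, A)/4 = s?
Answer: -25/255776 ≈ -9.7742e-5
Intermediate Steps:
m(s, A) = -24 + 4*s
N(g) = 1 + g
w(c) = (-72 + c)/(2*c) (w(c) = (c + (-24 + 4*(-12)))/(c + c) = (c + (-24 - 48))/((2*c)) = (c - 72)*(1/(2*c)) = (-72 + c)*(1/(2*c)) = (-72 + c)/(2*c))
Q = -7993 (Q = (1 - 3) - 61*131 = -2 - 7991 = -7993)
w(-128)/Q = ((1/2)*(-72 - 128)/(-128))/(-7993) = ((1/2)*(-1/128)*(-200))*(-1/7993) = (25/32)*(-1/7993) = -25/255776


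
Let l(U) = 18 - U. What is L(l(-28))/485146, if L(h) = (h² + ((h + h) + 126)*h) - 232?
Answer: 5956/242573 ≈ 0.024553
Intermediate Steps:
L(h) = -232 + h² + h*(126 + 2*h) (L(h) = (h² + (2*h + 126)*h) - 232 = (h² + (126 + 2*h)*h) - 232 = (h² + h*(126 + 2*h)) - 232 = -232 + h² + h*(126 + 2*h))
L(l(-28))/485146 = (-232 + 3*(18 - 1*(-28))² + 126*(18 - 1*(-28)))/485146 = (-232 + 3*(18 + 28)² + 126*(18 + 28))*(1/485146) = (-232 + 3*46² + 126*46)*(1/485146) = (-232 + 3*2116 + 5796)*(1/485146) = (-232 + 6348 + 5796)*(1/485146) = 11912*(1/485146) = 5956/242573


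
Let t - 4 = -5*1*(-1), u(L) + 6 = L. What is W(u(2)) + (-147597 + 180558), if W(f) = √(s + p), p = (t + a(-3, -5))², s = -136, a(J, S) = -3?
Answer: 32961 + 10*I ≈ 32961.0 + 10.0*I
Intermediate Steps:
u(L) = -6 + L
t = 9 (t = 4 - 5*1*(-1) = 4 - 5*(-1) = 4 + 5 = 9)
p = 36 (p = (9 - 3)² = 6² = 36)
W(f) = 10*I (W(f) = √(-136 + 36) = √(-100) = 10*I)
W(u(2)) + (-147597 + 180558) = 10*I + (-147597 + 180558) = 10*I + 32961 = 32961 + 10*I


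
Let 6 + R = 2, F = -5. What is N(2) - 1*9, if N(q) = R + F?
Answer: -18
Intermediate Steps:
R = -4 (R = -6 + 2 = -4)
N(q) = -9 (N(q) = -4 - 5 = -9)
N(2) - 1*9 = -9 - 1*9 = -9 - 9 = -18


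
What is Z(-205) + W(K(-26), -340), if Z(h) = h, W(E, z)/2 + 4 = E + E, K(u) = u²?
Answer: 2491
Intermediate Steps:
W(E, z) = -8 + 4*E (W(E, z) = -8 + 2*(E + E) = -8 + 2*(2*E) = -8 + 4*E)
Z(-205) + W(K(-26), -340) = -205 + (-8 + 4*(-26)²) = -205 + (-8 + 4*676) = -205 + (-8 + 2704) = -205 + 2696 = 2491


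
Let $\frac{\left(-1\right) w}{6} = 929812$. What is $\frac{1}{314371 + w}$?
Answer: $- \frac{1}{5264501} \approx -1.8995 \cdot 10^{-7}$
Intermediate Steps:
$w = -5578872$ ($w = \left(-6\right) 929812 = -5578872$)
$\frac{1}{314371 + w} = \frac{1}{314371 - 5578872} = \frac{1}{-5264501} = - \frac{1}{5264501}$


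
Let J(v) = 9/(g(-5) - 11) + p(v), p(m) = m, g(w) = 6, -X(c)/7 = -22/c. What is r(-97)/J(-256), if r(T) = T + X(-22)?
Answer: 520/1289 ≈ 0.40341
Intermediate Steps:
X(c) = 154/c (X(c) = -(-154)/c = 154/c)
r(T) = -7 + T (r(T) = T + 154/(-22) = T + 154*(-1/22) = T - 7 = -7 + T)
J(v) = -9/5 + v (J(v) = 9/(6 - 11) + v = 9/(-5) + v = -⅕*9 + v = -9/5 + v)
r(-97)/J(-256) = (-7 - 97)/(-9/5 - 256) = -104/(-1289/5) = -104*(-5/1289) = 520/1289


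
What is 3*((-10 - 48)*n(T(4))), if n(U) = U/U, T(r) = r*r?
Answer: -174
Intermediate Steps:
T(r) = r²
n(U) = 1
3*((-10 - 48)*n(T(4))) = 3*((-10 - 48)*1) = 3*(-58*1) = 3*(-58) = -174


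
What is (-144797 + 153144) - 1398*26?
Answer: -28001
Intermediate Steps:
(-144797 + 153144) - 1398*26 = 8347 - 36348 = -28001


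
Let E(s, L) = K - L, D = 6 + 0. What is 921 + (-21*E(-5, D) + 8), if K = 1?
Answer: 1034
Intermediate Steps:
D = 6
E(s, L) = 1 - L
921 + (-21*E(-5, D) + 8) = 921 + (-21*(1 - 1*6) + 8) = 921 + (-21*(1 - 6) + 8) = 921 + (-21*(-5) + 8) = 921 + (105 + 8) = 921 + 113 = 1034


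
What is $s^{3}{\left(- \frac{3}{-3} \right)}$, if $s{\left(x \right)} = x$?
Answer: $1$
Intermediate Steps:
$s^{3}{\left(- \frac{3}{-3} \right)} = \left(- \frac{3}{-3}\right)^{3} = \left(\left(-3\right) \left(- \frac{1}{3}\right)\right)^{3} = 1^{3} = 1$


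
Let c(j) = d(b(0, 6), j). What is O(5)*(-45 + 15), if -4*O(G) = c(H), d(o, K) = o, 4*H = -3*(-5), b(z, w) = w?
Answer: 45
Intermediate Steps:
H = 15/4 (H = (-3*(-5))/4 = (¼)*15 = 15/4 ≈ 3.7500)
c(j) = 6
O(G) = -3/2 (O(G) = -¼*6 = -3/2)
O(5)*(-45 + 15) = -3*(-45 + 15)/2 = -3/2*(-30) = 45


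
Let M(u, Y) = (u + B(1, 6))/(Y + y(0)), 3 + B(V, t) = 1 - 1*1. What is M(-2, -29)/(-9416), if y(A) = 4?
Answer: -1/47080 ≈ -2.1240e-5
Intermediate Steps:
B(V, t) = -3 (B(V, t) = -3 + (1 - 1*1) = -3 + (1 - 1) = -3 + 0 = -3)
M(u, Y) = (-3 + u)/(4 + Y) (M(u, Y) = (u - 3)/(Y + 4) = (-3 + u)/(4 + Y))
M(-2, -29)/(-9416) = ((-3 - 2)/(4 - 29))/(-9416) = (-5/(-25))*(-1/9416) = -1/25*(-5)*(-1/9416) = (⅕)*(-1/9416) = -1/47080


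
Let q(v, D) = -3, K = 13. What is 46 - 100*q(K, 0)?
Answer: 346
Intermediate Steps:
46 - 100*q(K, 0) = 46 - 100*(-3) = 46 + 300 = 346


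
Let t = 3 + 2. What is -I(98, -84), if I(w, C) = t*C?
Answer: 420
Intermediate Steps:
t = 5
I(w, C) = 5*C
-I(98, -84) = -5*(-84) = -1*(-420) = 420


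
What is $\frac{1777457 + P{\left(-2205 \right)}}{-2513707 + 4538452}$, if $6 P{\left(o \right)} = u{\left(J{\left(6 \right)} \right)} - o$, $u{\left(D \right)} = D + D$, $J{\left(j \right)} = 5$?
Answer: $\frac{10666957}{12148470} \approx 0.87805$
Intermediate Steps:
$u{\left(D \right)} = 2 D$
$P{\left(o \right)} = \frac{5}{3} - \frac{o}{6}$ ($P{\left(o \right)} = \frac{2 \cdot 5 - o}{6} = \frac{10 - o}{6} = \frac{5}{3} - \frac{o}{6}$)
$\frac{1777457 + P{\left(-2205 \right)}}{-2513707 + 4538452} = \frac{1777457 + \left(\frac{5}{3} - - \frac{735}{2}\right)}{-2513707 + 4538452} = \frac{1777457 + \left(\frac{5}{3} + \frac{735}{2}\right)}{2024745} = \left(1777457 + \frac{2215}{6}\right) \frac{1}{2024745} = \frac{10666957}{6} \cdot \frac{1}{2024745} = \frac{10666957}{12148470}$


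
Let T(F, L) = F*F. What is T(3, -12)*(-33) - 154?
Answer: -451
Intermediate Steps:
T(F, L) = F**2
T(3, -12)*(-33) - 154 = 3**2*(-33) - 154 = 9*(-33) - 154 = -297 - 154 = -451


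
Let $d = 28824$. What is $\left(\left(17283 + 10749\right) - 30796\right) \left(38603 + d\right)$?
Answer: $-186368228$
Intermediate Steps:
$\left(\left(17283 + 10749\right) - 30796\right) \left(38603 + d\right) = \left(\left(17283 + 10749\right) - 30796\right) \left(38603 + 28824\right) = \left(28032 - 30796\right) 67427 = \left(-2764\right) 67427 = -186368228$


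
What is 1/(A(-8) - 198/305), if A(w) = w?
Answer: -305/2638 ≈ -0.11562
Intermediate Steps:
1/(A(-8) - 198/305) = 1/(-8 - 198/305) = 1/(-2638/305) = -305/2638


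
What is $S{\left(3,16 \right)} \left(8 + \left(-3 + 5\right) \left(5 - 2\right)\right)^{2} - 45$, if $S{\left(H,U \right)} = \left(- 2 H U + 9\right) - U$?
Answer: $-20233$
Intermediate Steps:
$S{\left(H,U \right)} = 9 - U - 2 H U$ ($S{\left(H,U \right)} = \left(- 2 H U + 9\right) - U = \left(9 - 2 H U\right) - U = 9 - U - 2 H U$)
$S{\left(3,16 \right)} \left(8 + \left(-3 + 5\right) \left(5 - 2\right)\right)^{2} - 45 = \left(9 - 16 - 6 \cdot 16\right) \left(8 + \left(-3 + 5\right) \left(5 - 2\right)\right)^{2} - 45 = \left(9 - 16 - 96\right) \left(8 + 2 \cdot 3\right)^{2} - 45 = - 103 \left(8 + 6\right)^{2} - 45 = - 103 \cdot 14^{2} - 45 = \left(-103\right) 196 - 45 = -20188 - 45 = -20233$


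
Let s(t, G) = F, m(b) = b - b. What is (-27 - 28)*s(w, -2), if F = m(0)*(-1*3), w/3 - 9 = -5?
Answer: 0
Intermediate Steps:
w = 12 (w = 27 + 3*(-5) = 27 - 15 = 12)
m(b) = 0
F = 0 (F = 0*(-1*3) = 0*(-3) = 0)
s(t, G) = 0
(-27 - 28)*s(w, -2) = (-27 - 28)*0 = -55*0 = 0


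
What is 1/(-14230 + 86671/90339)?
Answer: -90339/1285437299 ≈ -7.0279e-5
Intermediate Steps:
1/(-14230 + 86671/90339) = 1/(-1285437299/90339) = -90339/1285437299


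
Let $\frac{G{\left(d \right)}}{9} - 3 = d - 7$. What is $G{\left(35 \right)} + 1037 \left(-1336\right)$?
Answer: $-1385153$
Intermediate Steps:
$G{\left(d \right)} = -36 + 9 d$ ($G{\left(d \right)} = 27 + 9 \left(d - 7\right) = 27 + 9 \left(-7 + d\right) = 27 + \left(-63 + 9 d\right) = -36 + 9 d$)
$G{\left(35 \right)} + 1037 \left(-1336\right) = \left(-36 + 9 \cdot 35\right) + 1037 \left(-1336\right) = \left(-36 + 315\right) - 1385432 = 279 - 1385432 = -1385153$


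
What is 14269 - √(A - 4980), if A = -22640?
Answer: 14269 - 2*I*√6905 ≈ 14269.0 - 166.19*I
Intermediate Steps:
14269 - √(A - 4980) = 14269 - √(-22640 - 4980) = 14269 - √(-27620) = 14269 - 2*I*√6905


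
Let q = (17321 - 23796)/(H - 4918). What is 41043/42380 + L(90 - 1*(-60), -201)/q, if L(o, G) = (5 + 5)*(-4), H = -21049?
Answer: -1750140199/10976420 ≈ -159.45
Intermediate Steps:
q = 6475/25967 (q = (17321 - 23796)/(-21049 - 4918) = -6475/(-25967) = -6475*(-1/25967) = 6475/25967 ≈ 0.24935)
L(o, G) = -40 (L(o, G) = 10*(-4) = -40)
41043/42380 + L(90 - 1*(-60), -201)/q = 41043/42380 - 40/6475/25967 = 41043*(1/42380) - 40*25967/6475 = 41043/42380 - 207736/1295 = -1750140199/10976420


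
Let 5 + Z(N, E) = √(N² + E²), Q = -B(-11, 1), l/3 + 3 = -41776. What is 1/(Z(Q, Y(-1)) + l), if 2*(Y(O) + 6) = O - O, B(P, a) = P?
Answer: -125342/15710616807 - √157/15710616807 ≈ -7.9790e-6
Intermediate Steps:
l = -125337 (l = -9 + 3*(-41776) = -9 - 125328 = -125337)
Y(O) = -6 (Y(O) = -6 + (O - O)/2 = -6 + (½)*0 = -6 + 0 = -6)
Q = 11 (Q = -1*(-11) = 11)
Z(N, E) = -5 + √(E² + N²) (Z(N, E) = -5 + √(N² + E²) = -5 + √(E² + N²))
1/(Z(Q, Y(-1)) + l) = 1/((-5 + √((-6)² + 11²)) - 125337) = 1/((-5 + √(36 + 121)) - 125337) = 1/((-5 + √157) - 125337) = 1/(-125342 + √157)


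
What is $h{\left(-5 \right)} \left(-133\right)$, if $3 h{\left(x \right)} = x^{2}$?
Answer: $- \frac{3325}{3} \approx -1108.3$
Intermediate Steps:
$h{\left(x \right)} = \frac{x^{2}}{3}$
$h{\left(-5 \right)} \left(-133\right) = \frac{\left(-5\right)^{2}}{3} \left(-133\right) = \frac{1}{3} \cdot 25 \left(-133\right) = \frac{25}{3} \left(-133\right) = - \frac{3325}{3}$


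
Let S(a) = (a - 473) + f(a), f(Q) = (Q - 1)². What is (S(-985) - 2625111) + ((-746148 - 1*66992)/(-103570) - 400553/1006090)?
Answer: -17238611637995651/10420074130 ≈ -1.6544e+6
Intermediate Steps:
f(Q) = (-1 + Q)²
S(a) = -473 + a + (-1 + a)² (S(a) = (a - 473) + (-1 + a)² = (-473 + a) + (-1 + a)² = -473 + a + (-1 + a)²)
(S(-985) - 2625111) + ((-746148 - 1*66992)/(-103570) - 400553/1006090) = ((-472 + (-985)² - 1*(-985)) - 2625111) + ((-746148 - 1*66992)/(-103570) - 400553/1006090) = ((-472 + 970225 + 985) - 2625111) + ((-746148 - 66992)*(-1/103570) - 400553*1/1006090) = (970738 - 2625111) + (-813140*(-1/103570) - 400553/1006090) = -1654373 + (81314/10357 - 400553/1006090) = -1654373 + 77660674839/10420074130 = -17238611637995651/10420074130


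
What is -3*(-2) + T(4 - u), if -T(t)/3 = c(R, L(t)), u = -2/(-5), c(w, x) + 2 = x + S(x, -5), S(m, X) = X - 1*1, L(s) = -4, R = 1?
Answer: 42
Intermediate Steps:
S(m, X) = -1 + X (S(m, X) = X - 1 = -1 + X)
c(w, x) = -8 + x (c(w, x) = -2 + (x + (-1 - 5)) = -2 + (x - 6) = -2 + (-6 + x) = -8 + x)
u = ⅖ (u = -2*(-⅕) = ⅖ ≈ 0.40000)
T(t) = 36 (T(t) = -3*(-8 - 4) = -3*(-12) = 36)
-3*(-2) + T(4 - u) = -3*(-2) + 36 = 6 + 36 = 42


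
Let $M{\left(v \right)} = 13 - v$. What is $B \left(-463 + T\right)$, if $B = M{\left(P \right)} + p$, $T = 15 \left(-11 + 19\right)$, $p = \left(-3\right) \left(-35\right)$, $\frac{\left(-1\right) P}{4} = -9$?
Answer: $-28126$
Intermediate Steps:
$P = 36$ ($P = \left(-4\right) \left(-9\right) = 36$)
$p = 105$
$T = 120$ ($T = 15 \cdot 8 = 120$)
$B = 82$ ($B = \left(13 - 36\right) + 105 = -23 + 105 = 82$)
$B \left(-463 + T\right) = 82 \left(-463 + 120\right) = 82 \left(-343\right) = -28126$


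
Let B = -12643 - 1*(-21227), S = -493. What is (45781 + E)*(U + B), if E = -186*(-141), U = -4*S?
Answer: 760105892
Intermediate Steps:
B = 8584 (B = -12643 + 21227 = 8584)
U = 1972 (U = -4*(-493) = 1972)
E = 26226
(45781 + E)*(U + B) = (45781 + 26226)*(1972 + 8584) = 72007*10556 = 760105892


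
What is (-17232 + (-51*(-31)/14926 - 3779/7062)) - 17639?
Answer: -54054516238/1550109 ≈ -34871.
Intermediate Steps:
(-17232 + (-51*(-31)/14926 - 3779/7062)) - 17639 = (-17232 + (1581*(1/14926) - 3779*1/7062)) - 17639 = (-17232 + (93/878 - 3779/7062)) - 17639 = (-17232 - 665299/1550109) - 17639 = -26712143587/1550109 - 17639 = -54054516238/1550109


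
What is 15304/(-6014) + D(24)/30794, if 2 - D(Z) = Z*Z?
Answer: -118680853/46298779 ≈ -2.5634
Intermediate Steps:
D(Z) = 2 - Z² (D(Z) = 2 - Z*Z = 2 - Z²)
15304/(-6014) + D(24)/30794 = 15304/(-6014) + (2 - 1*24²)/30794 = 15304*(-1/6014) + (2 - 1*576)*(1/30794) = -7652/3007 + (2 - 576)*(1/30794) = -7652/3007 - 574*1/30794 = -7652/3007 - 287/15397 = -118680853/46298779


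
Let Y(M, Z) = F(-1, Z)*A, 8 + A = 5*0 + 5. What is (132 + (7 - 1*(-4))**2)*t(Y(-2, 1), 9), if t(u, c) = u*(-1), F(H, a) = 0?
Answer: 0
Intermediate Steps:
A = -3 (A = -8 + (5*0 + 5) = -8 + (0 + 5) = -8 + 5 = -3)
Y(M, Z) = 0 (Y(M, Z) = 0*(-3) = 0)
t(u, c) = -u
(132 + (7 - 1*(-4))**2)*t(Y(-2, 1), 9) = (132 + (7 - 1*(-4))**2)*(-1*0) = (132 + (7 + 4)**2)*0 = (132 + 11**2)*0 = (132 + 121)*0 = 253*0 = 0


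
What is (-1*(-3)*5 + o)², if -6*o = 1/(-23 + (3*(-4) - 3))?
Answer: 11703241/51984 ≈ 225.13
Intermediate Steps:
o = 1/228 (o = -1/(6*(-23 + (3*(-4) - 3))) = -1/(6*(-23 + (-12 - 3))) = -1/(6*(-23 - 15)) = -⅙/(-38) = -⅙*(-1/38) = 1/228 ≈ 0.0043860)
(-1*(-3)*5 + o)² = (-1*(-3)*5 + 1/228)² = (3*5 + 1/228)² = (15 + 1/228)² = (3421/228)² = 11703241/51984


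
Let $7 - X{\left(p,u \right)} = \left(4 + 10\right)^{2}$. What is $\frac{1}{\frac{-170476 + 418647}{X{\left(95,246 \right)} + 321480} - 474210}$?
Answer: $- \frac{321291}{152359156939} \approx -2.1088 \cdot 10^{-6}$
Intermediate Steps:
$X{\left(p,u \right)} = -189$ ($X{\left(p,u \right)} = 7 - \left(4 + 10\right)^{2} = 7 - 14^{2} = 7 - 196 = -189$)
$\frac{1}{\frac{-170476 + 418647}{X{\left(95,246 \right)} + 321480} - 474210} = \frac{1}{\frac{-170476 + 418647}{-189 + 321480} - 474210} = \frac{1}{\frac{248171}{321291} - 474210} = \frac{1}{- \frac{152359156939}{321291}} = - \frac{321291}{152359156939}$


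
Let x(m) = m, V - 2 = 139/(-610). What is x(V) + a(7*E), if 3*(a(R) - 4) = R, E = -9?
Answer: -9289/610 ≈ -15.228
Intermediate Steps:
a(R) = 4 + R/3
V = 1081/610 (V = 2 + 139/(-610) = 2 + 139*(-1/610) = 2 - 139/610 = 1081/610 ≈ 1.7721)
x(V) + a(7*E) = 1081/610 + (4 + (7*(-9))/3) = 1081/610 + (4 + (⅓)*(-63)) = 1081/610 + (4 - 21) = 1081/610 - 17 = -9289/610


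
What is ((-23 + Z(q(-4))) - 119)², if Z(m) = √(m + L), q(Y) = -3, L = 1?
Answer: (142 - I*√2)² ≈ 20162.0 - 401.6*I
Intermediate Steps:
Z(m) = √(1 + m) (Z(m) = √(m + 1) = √(1 + m))
((-23 + Z(q(-4))) - 119)² = ((-23 + √(1 - 3)) - 119)² = ((-23 + √(-2)) - 119)² = ((-23 + I*√2) - 119)² = (-142 + I*√2)²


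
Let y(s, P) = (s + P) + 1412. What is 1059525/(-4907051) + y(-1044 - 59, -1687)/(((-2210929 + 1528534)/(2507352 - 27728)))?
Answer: 2395183839193871/478363866735 ≈ 5007.0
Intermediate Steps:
y(s, P) = 1412 + P + s (y(s, P) = (P + s) + 1412 = 1412 + P + s)
1059525/(-4907051) + y(-1044 - 59, -1687)/(((-2210929 + 1528534)/(2507352 - 27728))) = 1059525/(-4907051) + (1412 - 1687 + (-1044 - 59))/(((-2210929 + 1528534)/(2507352 - 27728))) = 1059525*(-1/4907051) + (1412 - 1687 - 1103)/((-682395/2479624)) = -1059525/4907051 - 1378/((-682395*1/2479624)) = -1059525/4907051 - 1378/(-97485/354232) = -1059525/4907051 - 1378*(-354232/97485) = -1059525/4907051 + 488131696/97485 = 2395183839193871/478363866735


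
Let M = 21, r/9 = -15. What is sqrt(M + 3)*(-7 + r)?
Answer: -284*sqrt(6) ≈ -695.66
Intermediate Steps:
r = -135 (r = 9*(-15) = -135)
sqrt(M + 3)*(-7 + r) = sqrt(21 + 3)*(-7 - 135) = sqrt(24)*(-142) = (2*sqrt(6))*(-142) = -284*sqrt(6)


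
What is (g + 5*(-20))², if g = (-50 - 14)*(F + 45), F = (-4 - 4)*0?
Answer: 8880400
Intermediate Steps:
F = 0 (F = -8*0 = 0)
g = -2880 (g = (-50 - 14)*(0 + 45) = -64*45 = -2880)
(g + 5*(-20))² = (-2880 + 5*(-20))² = (-2880 - 100)² = (-2980)² = 8880400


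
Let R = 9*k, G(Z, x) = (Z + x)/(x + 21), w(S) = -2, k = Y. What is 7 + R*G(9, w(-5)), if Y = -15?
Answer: -812/19 ≈ -42.737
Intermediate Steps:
k = -15
G(Z, x) = (Z + x)/(21 + x)
R = -135 (R = 9*(-15) = -135)
7 + R*G(9, w(-5)) = 7 - 135*(9 - 2)/(21 - 2) = 7 - 135*7/19 = 7 - 945/19 = -812/19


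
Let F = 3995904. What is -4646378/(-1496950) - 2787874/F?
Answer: 3598293112853/1495417123200 ≈ 2.4062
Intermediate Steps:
-4646378/(-1496950) - 2787874/F = -4646378/(-1496950) - 2787874/3995904 = -4646378*(-1/1496950) - 2787874*1/3995904 = 2323189/748475 - 1393937/1997952 = 3598293112853/1495417123200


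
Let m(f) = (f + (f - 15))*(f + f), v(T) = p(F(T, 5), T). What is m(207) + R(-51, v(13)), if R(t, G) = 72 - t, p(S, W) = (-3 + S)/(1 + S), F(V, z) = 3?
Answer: 165309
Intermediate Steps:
p(S, W) = (-3 + S)/(1 + S)
v(T) = 0 (v(T) = (-3 + 3)/(1 + 3) = 0/4 = (¼)*0 = 0)
m(f) = 2*f*(-15 + 2*f) (m(f) = (f + (-15 + f))*(2*f) = (-15 + 2*f)*(2*f) = 2*f*(-15 + 2*f))
m(207) + R(-51, v(13)) = 2*207*(-15 + 2*207) + (72 - 1*(-51)) = 2*207*(-15 + 414) + (72 + 51) = 2*207*399 + 123 = 165186 + 123 = 165309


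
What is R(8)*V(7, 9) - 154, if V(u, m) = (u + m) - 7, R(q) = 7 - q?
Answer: -163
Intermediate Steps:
V(u, m) = -7 + m + u (V(u, m) = (m + u) - 7 = -7 + m + u)
R(8)*V(7, 9) - 154 = (7 - 1*8)*(-7 + 9 + 7) - 154 = (7 - 8)*9 - 154 = -1*9 - 154 = -9 - 154 = -163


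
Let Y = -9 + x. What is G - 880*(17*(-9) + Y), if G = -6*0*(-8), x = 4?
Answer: 139040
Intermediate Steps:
Y = -5 (Y = -9 + 4 = -5)
G = 0 (G = 0*(-8) = 0)
G - 880*(17*(-9) + Y) = 0 - 880*(17*(-9) - 5) = 0 - 880*(-153 - 5) = 0 - 880*(-158) = 0 + 139040 = 139040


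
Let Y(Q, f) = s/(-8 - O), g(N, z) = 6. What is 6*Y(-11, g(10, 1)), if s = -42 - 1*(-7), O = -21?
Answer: -210/13 ≈ -16.154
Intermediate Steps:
s = -35 (s = -42 + 7 = -35)
Y(Q, f) = -35/13 (Y(Q, f) = -35/(-8 - 1*(-21)) = -35/(-8 + 21) = -35/13)
6*Y(-11, g(10, 1)) = 6*(-35/13) = -210/13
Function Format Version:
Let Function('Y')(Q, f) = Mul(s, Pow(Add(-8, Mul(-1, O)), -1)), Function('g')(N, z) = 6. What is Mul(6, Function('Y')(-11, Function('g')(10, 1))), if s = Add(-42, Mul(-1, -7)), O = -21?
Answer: Rational(-210, 13) ≈ -16.154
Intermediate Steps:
s = -35 (s = Add(-42, 7) = -35)
Function('Y')(Q, f) = Rational(-35, 13) (Function('Y')(Q, f) = Mul(-35, Pow(Add(-8, Mul(-1, -21)), -1)) = Mul(-35, Pow(Add(-8, 21), -1)) = Mul(-35, Pow(13, -1)) = Mul(-35, Rational(1, 13)) = Rational(-35, 13))
Mul(6, Function('Y')(-11, Function('g')(10, 1))) = Mul(6, Rational(-35, 13)) = Rational(-210, 13)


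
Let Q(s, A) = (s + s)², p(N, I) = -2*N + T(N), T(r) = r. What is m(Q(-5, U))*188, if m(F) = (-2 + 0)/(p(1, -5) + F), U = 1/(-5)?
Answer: -376/99 ≈ -3.7980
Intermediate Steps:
U = -⅕ ≈ -0.20000
p(N, I) = -N (p(N, I) = -2*N + N = -N)
Q(s, A) = 4*s² (Q(s, A) = (2*s)² = 4*s²)
m(F) = -2/(-1 + F) (m(F) = (-2 + 0)/(-1*1 + F) = -2/(-1 + F))
m(Q(-5, U))*188 = -2/(-1 + 4*(-5)²)*188 = -2/(-1 + 4*25)*188 = -2/(-1 + 100)*188 = -2/99*188 = -376/99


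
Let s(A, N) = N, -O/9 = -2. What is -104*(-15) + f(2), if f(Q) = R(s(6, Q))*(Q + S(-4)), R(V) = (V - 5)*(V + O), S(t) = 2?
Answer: 1320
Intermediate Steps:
O = 18 (O = -9*(-2) = 18)
R(V) = (-5 + V)*(18 + V) (R(V) = (V - 5)*(V + 18) = (-5 + V)*(18 + V))
f(Q) = (2 + Q)*(-90 + Q**2 + 13*Q) (f(Q) = (-90 + Q**2 + 13*Q)*(Q + 2) = (-90 + Q**2 + 13*Q)*(2 + Q) = (2 + Q)*(-90 + Q**2 + 13*Q))
-104*(-15) + f(2) = -104*(-15) + (2 + 2)*(-90 + 2**2 + 13*2) = 1560 + 4*(-90 + 4 + 26) = 1560 + 4*(-60) = 1560 - 240 = 1320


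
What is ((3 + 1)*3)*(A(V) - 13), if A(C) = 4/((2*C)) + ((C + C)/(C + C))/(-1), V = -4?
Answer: -174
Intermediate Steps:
A(C) = -1 + 2/C (A(C) = 4*(1/(2*C)) + ((2*C)/((2*C)))*(-1) = 2/C + ((2*C)*(1/(2*C)))*(-1) = 2/C + 1*(-1) = 2/C - 1 = -1 + 2/C)
((3 + 1)*3)*(A(V) - 13) = ((3 + 1)*3)*((2 - 1*(-4))/(-4) - 13) = (4*3)*(-(2 + 4)/4 - 13) = 12*(-¼*6 - 13) = 12*(-3/2 - 13) = 12*(-29/2) = -174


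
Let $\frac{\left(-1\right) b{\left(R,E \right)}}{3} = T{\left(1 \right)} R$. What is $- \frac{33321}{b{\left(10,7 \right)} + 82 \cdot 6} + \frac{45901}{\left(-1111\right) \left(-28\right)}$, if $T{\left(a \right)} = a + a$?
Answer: $- \frac{84726703}{1119888} \approx -75.656$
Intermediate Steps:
$T{\left(a \right)} = 2 a$
$b{\left(R,E \right)} = - 6 R$ ($b{\left(R,E \right)} = - 3 \cdot 2 \cdot 1 R = - 3 \cdot 2 R = - 6 R$)
$- \frac{33321}{b{\left(10,7 \right)} + 82 \cdot 6} + \frac{45901}{\left(-1111\right) \left(-28\right)} = - \frac{33321}{\left(-6\right) 10 + 82 \cdot 6} + \frac{45901}{\left(-1111\right) \left(-28\right)} = - \frac{33321}{-60 + 492} + \frac{45901}{31108} = - \frac{33321}{432} + 45901 \cdot \frac{1}{31108} = \left(-33321\right) \frac{1}{432} + \frac{45901}{31108} = - \frac{11107}{144} + \frac{45901}{31108} = - \frac{84726703}{1119888}$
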